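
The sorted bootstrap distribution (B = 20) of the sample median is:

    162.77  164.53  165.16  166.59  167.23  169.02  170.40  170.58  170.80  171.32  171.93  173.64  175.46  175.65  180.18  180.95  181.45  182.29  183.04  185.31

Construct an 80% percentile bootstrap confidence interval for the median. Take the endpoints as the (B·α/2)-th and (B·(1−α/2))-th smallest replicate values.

(164.53, 182.29)

α = 0.20; lower rank = 20 × 0.100 = 2; upper rank = 20 × 0.900 = 18.
The 2nd smallest replicate is 164.53; the 18th is 182.29.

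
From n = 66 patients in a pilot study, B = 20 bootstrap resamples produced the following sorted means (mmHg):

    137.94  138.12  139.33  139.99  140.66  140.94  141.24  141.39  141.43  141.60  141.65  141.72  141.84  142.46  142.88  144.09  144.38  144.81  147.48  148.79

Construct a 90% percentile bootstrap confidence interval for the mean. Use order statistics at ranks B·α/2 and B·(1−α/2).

(137.94, 147.48)

α = 0.10; lower rank = 20 × 0.050 = 1; upper rank = 20 × 0.950 = 19.
The 1st smallest replicate is 137.94; the 19th is 147.48.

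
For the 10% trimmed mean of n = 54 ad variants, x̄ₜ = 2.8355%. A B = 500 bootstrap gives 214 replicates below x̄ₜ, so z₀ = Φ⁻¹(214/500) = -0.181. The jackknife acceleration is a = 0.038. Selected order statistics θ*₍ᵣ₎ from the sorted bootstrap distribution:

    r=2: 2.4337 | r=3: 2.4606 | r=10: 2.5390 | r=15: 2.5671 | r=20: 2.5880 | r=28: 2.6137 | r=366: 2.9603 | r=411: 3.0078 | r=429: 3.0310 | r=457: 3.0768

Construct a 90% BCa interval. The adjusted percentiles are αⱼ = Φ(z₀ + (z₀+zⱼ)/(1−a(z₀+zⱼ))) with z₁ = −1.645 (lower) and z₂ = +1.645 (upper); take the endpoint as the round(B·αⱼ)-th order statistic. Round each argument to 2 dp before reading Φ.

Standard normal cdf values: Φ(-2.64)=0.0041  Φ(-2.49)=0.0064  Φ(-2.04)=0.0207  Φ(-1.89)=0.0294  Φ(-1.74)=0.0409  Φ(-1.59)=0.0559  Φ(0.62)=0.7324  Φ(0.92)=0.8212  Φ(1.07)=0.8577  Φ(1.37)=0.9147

Lower: z₀ + z₁ = -0.181 + (-1.645) = -1.826; 1 − a(z₀+z₁) = 1 − (0.038)(-1.826) = 1.0694; argument = -0.181 + (-1.826)/1.0694 = -1.8885 → -1.89.
α₁ = Φ(-1.89) = 0.0294; rank = round(500 × 0.0294) = 15; θ*₍15₎ = 2.5671.
Upper: z₀ + z₂ = 1.464; 1 − a(z₀+z₂) = 0.9444; argument = 1.3692 → 1.37; α₂ = 0.9147; rank = 457; θ*₍457₎ = 3.0768.

(2.5671, 3.0768)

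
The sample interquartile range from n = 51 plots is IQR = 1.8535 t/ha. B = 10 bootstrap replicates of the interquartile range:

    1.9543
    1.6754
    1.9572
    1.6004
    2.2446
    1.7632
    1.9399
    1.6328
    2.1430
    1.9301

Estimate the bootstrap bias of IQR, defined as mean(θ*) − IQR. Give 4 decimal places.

bias = +0.0306

mean(θ*) = (1.9543 + 1.6754 + 1.9572 + 1.6004 + 2.2446 + 1.7632 + 1.9399 + 1.6328 + 2.1430 + 1.9301) / 10 = 1.88409
bias = 1.88409 − 1.8535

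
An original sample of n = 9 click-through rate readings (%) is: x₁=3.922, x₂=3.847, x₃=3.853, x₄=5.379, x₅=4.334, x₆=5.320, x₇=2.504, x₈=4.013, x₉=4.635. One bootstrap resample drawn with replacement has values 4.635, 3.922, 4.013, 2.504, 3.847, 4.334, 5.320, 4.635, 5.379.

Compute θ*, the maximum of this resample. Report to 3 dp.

θ* = 5.379

Maximum = 5.379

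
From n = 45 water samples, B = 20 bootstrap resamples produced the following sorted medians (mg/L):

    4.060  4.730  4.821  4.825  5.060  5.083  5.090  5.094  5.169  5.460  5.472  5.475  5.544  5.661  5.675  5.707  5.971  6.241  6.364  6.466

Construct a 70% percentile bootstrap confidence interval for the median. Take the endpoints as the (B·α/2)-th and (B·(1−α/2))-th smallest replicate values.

α = 0.30; lower rank = 20 × 0.150 = 3; upper rank = 20 × 0.850 = 17.
The 3rd smallest replicate is 4.821; the 17th is 5.971.

(4.821, 5.971)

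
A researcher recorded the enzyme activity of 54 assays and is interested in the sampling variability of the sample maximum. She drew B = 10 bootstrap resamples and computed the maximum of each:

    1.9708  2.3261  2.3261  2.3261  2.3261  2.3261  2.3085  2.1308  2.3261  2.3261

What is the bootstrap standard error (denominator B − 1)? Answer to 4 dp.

Bootstrap SE is the standard deviation of the 10 replicate maximums.
Mean of replicates: (1.9708 + 2.3261 + 2.3261 + 2.3261 + 2.3261 + 2.3261 + 2.3085 + 2.1308 + 2.3261 + 2.3261) / 10 = 22.69280 / 10 = 2.26928
Sum of squared deviations: (−0.29848)² + (+0.05682)² + (+0.05682)² + (+0.05682)² + (+0.05682)² + (+0.05682)² + (+0.03922)² + (−0.13848)² + (+0.05682)² + (+0.05682)² = 0.13240
Variance = 0.13240 / 9 = 0.01471
SE* = √0.01471

SE* = 0.1213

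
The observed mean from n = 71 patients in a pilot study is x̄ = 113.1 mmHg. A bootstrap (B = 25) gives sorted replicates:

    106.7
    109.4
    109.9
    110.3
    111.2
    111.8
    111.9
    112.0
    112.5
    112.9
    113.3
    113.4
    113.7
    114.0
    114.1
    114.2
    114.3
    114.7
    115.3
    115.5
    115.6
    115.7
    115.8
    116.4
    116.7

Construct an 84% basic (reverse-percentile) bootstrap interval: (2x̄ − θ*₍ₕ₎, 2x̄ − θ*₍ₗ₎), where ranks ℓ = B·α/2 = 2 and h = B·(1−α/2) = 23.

Percentile endpoints at ranks 2 and 23: θ*₍2₎ = 109.4, θ*₍23₎ = 115.8.
Basic interval reflects these around x̄:
  lower = 2 × 113.1 − 115.8 = 110.4
  upper = 2 × 113.1 − 109.4 = 116.8

(110.4, 116.8)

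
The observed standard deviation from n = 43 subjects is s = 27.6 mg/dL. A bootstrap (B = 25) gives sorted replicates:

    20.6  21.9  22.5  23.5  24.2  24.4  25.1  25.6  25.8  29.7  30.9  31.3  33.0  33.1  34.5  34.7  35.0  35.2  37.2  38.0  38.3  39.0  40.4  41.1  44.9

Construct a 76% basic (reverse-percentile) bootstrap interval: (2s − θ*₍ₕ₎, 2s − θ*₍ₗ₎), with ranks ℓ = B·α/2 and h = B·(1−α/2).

Percentile endpoints at ranks 3 and 22: θ*₍3₎ = 22.5, θ*₍22₎ = 39.0.
Basic interval reflects these around s:
  lower = 2 × 27.6 − 39.0 = 16.2
  upper = 2 × 27.6 − 22.5 = 32.7

(16.2, 32.7)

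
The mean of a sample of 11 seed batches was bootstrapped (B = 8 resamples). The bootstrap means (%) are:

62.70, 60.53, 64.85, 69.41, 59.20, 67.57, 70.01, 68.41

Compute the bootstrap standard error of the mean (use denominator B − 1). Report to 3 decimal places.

SE* = 4.154

Bootstrap SE is the standard deviation of the 8 replicate means.
Mean of replicates: (62.70 + 60.53 + 64.85 + 69.41 + 59.20 + 67.57 + 70.01 + 68.41) / 8 = 522.6800 / 8 = 65.3350
Sum of squared deviations: (−2.6350)² + (−4.8050)² + (−0.4850)² + (+4.0750)² + (−6.1350)² + (+2.2350)² + (+4.6750)² + (+3.0750)² = 120.8168
Variance = 120.8168 / 7 = 17.2595
SE* = √17.2595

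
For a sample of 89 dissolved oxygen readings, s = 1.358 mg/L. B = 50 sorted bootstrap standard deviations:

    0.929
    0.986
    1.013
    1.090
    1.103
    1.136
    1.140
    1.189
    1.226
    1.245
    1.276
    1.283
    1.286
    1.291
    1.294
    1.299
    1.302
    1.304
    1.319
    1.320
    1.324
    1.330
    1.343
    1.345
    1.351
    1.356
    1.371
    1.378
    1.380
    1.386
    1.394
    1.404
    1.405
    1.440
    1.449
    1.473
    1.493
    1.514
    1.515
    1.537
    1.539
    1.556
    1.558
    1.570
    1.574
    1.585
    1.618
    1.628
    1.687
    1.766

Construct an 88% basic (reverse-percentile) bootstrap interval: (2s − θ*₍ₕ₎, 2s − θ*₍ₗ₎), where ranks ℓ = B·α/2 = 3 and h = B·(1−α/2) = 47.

(1.098, 1.703)

Percentile endpoints at ranks 3 and 47: θ*₍3₎ = 1.013, θ*₍47₎ = 1.618.
Basic interval reflects these around s:
  lower = 2 × 1.358 − 1.618 = 1.098
  upper = 2 × 1.358 − 1.013 = 1.703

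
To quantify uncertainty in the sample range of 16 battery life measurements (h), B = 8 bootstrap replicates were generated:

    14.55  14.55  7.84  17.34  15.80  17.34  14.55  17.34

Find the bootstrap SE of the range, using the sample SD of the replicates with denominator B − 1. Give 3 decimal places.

SE* = 3.137

Bootstrap SE is the standard deviation of the 8 replicate ranges.
Mean of replicates: (14.55 + 14.55 + 7.84 + 17.34 + 15.80 + 17.34 + 14.55 + 17.34) / 8 = 119.3100 / 8 = 14.9138
Sum of squared deviations: (−0.3637)² + (−0.3637)² + (−7.0738)² + (+2.4262)² + (+0.8863)² + (+2.4262)² + (−0.3637)² + (+2.4262)² = 68.8804
Variance = 68.8804 / 7 = 9.8401
SE* = √9.8401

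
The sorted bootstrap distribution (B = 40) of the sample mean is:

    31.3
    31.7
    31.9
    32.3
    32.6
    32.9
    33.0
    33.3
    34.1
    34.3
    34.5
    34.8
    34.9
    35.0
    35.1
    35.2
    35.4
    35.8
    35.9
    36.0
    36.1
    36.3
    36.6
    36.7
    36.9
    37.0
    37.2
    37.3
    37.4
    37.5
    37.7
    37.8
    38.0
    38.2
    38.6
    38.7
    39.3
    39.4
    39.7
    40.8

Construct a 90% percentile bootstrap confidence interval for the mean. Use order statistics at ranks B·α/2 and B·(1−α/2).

(31.7, 39.4)

α = 0.10; lower rank = 40 × 0.050 = 2; upper rank = 40 × 0.950 = 38.
The 2nd smallest replicate is 31.7; the 38th is 39.4.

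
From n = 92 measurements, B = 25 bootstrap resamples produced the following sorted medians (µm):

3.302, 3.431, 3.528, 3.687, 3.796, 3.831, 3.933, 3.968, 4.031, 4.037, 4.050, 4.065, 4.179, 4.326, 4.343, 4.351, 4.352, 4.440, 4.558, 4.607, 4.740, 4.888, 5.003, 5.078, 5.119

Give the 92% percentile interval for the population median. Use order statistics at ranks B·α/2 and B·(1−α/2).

(3.302, 5.078)

α = 0.08; lower rank = 25 × 0.040 = 1; upper rank = 25 × 0.960 = 24.
The 1st smallest replicate is 3.302; the 24th is 5.078.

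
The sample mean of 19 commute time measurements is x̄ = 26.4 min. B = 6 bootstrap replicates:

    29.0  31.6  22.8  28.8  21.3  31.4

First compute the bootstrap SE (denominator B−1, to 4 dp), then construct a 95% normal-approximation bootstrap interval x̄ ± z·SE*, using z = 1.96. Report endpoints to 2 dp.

(17.79, 35.01)

Mean of replicates = 27.4833; sum of squared deviations = 96.4883; SE* = √(96.4883/5) = 4.3929
Margin = 1.96 × 4.3929 = 8.610
Interval: 26.4 ± 8.610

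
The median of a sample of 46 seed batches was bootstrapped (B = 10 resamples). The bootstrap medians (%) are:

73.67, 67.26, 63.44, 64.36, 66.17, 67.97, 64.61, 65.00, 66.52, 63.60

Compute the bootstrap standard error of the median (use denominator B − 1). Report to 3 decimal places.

Bootstrap SE is the standard deviation of the 10 replicate medians.
Mean of replicates: (73.67 + 67.26 + 63.44 + 64.36 + 66.17 + 67.97 + 64.61 + 65.00 + 66.52 + 63.60) / 10 = 662.6000 / 10 = 66.2600
Sum of squared deviations: (+7.4100)² + (+1.0000)² + (−2.8200)² + (−1.9000)² + (−0.0900)² + (+1.7100)² + (−1.6500)² + (−1.2600)² + (+0.2600)² + (−2.6600)² = 81.8560
Variance = 81.8560 / 9 = 9.0951
SE* = √9.0951

SE* = 3.016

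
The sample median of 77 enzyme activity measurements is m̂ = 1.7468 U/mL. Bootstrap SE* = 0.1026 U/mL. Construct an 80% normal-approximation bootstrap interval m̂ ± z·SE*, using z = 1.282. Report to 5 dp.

Margin = 1.282 × 0.1026 = 0.131533
Interval: 1.7468 ± 0.131533

(1.61527, 1.87833)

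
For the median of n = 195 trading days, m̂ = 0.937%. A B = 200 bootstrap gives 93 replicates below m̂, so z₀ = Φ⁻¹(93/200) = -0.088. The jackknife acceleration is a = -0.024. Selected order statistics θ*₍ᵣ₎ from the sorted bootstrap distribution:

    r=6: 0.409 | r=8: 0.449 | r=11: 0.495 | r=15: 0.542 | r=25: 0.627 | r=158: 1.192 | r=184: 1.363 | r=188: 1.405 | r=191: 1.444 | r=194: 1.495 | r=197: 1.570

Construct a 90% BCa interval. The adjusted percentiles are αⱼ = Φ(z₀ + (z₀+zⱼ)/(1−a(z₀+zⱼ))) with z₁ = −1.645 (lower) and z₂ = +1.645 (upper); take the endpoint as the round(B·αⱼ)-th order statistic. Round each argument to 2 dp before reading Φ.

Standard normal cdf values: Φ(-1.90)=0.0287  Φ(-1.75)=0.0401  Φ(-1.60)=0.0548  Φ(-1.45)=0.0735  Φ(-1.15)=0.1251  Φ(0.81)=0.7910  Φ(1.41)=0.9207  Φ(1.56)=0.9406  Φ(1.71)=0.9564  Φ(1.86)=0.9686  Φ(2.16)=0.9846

Lower: z₀ + z₁ = -0.088 + (-1.645) = -1.733; 1 − a(z₀+z₁) = 1 − (-0.024)(-1.733) = 0.9584; argument = -0.088 + (-1.733)/0.9584 = -1.8962 → -1.90.
α₁ = Φ(-1.90) = 0.0287; rank = round(200 × 0.0287) = 6; θ*₍6₎ = 0.409.
Upper: z₀ + z₂ = 1.557; 1 − a(z₀+z₂) = 1.0374; argument = 1.4129 → 1.41; α₂ = 0.9207; rank = 184; θ*₍184₎ = 1.363.

(0.409, 1.363)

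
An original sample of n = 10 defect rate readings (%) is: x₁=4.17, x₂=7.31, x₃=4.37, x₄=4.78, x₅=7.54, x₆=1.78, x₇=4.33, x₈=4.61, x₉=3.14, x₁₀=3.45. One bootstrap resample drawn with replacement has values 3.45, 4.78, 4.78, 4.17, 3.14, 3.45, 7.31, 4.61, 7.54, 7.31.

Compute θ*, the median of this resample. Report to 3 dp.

θ* = 4.695

Sorted: 3.14, 3.45, 3.45, 4.17, 4.61, 4.78, 4.78, 7.31, 7.31, 7.54
Median = average of the two middle values = 4.695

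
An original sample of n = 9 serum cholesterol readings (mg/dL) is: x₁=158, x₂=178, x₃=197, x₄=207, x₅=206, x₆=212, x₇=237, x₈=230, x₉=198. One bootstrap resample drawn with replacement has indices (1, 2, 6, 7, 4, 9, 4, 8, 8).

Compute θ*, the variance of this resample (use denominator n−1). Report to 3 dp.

θ* = 662.750

Resample values: 158, 178, 212, 237, 207, 198, 207, 230, 230.
Mean = 206.3333; sum of squared deviations = 5302.0000
s² = 5302.0000 / 8 = 662.7500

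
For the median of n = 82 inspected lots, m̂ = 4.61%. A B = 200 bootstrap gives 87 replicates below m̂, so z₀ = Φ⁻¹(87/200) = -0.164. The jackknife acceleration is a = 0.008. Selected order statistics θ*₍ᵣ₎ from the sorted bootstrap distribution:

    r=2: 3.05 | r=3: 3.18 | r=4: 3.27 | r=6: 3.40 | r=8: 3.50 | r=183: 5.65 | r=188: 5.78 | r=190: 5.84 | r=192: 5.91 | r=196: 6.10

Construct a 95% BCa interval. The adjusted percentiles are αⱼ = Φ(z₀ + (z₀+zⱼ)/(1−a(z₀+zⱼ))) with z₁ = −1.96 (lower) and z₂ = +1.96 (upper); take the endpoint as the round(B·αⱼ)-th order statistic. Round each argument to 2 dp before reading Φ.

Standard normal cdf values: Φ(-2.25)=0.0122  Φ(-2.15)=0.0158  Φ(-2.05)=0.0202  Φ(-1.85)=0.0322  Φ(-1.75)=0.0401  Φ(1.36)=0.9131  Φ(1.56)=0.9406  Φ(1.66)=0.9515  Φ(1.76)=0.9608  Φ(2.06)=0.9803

(3.05, 5.84)

Lower: z₀ + z₁ = -0.164 + (-1.960) = -2.124; 1 − a(z₀+z₁) = 1 − (0.008)(-2.124) = 1.0170; argument = -0.164 + (-2.124)/1.0170 = -2.2525 → -2.25.
α₁ = Φ(-2.25) = 0.0122; rank = round(200 × 0.0122) = 2; θ*₍2₎ = 3.05.
Upper: z₀ + z₂ = 1.796; 1 − a(z₀+z₂) = 0.9856; argument = 1.6582 → 1.66; α₂ = 0.9515; rank = 190; θ*₍190₎ = 5.84.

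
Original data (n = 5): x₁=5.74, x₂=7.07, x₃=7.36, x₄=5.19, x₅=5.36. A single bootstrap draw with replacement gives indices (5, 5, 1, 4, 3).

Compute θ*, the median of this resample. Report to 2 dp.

θ* = 5.36

Resample values: 5.36, 5.36, 5.74, 5.19, 7.36.
Sorted: 5.19, 5.36, 5.36, 5.74, 7.36
Median = middle value = 5.36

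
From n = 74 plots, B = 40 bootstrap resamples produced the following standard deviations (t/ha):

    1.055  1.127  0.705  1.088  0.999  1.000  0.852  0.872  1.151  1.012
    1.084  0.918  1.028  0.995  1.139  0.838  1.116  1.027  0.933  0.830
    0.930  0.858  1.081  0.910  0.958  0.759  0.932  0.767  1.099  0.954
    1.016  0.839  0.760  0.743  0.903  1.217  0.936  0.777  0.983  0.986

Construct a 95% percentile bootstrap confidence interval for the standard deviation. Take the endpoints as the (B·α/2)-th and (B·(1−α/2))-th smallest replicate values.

(0.705, 1.151)

Sorted replicates: 0.705, 0.743, 0.759, 0.760, 0.767, 0.777, 0.830, 0.838, 0.839, 0.852, 0.858, 0.872, 0.903, 0.910, 0.918, 0.930, 0.932, 0.933, 0.936, 0.954, 0.958, 0.983, 0.986, 0.995, 0.999, 1.000, 1.012, 1.016, 1.027, 1.028, 1.055, 1.081, 1.084, 1.088, 1.099, 1.116, 1.127, 1.139, 1.151, 1.217
α = 0.05; lower rank = 40 × 0.025 = 1; upper rank = 40 × 0.975 = 39.
The 1st smallest replicate is 0.705; the 39th is 1.151.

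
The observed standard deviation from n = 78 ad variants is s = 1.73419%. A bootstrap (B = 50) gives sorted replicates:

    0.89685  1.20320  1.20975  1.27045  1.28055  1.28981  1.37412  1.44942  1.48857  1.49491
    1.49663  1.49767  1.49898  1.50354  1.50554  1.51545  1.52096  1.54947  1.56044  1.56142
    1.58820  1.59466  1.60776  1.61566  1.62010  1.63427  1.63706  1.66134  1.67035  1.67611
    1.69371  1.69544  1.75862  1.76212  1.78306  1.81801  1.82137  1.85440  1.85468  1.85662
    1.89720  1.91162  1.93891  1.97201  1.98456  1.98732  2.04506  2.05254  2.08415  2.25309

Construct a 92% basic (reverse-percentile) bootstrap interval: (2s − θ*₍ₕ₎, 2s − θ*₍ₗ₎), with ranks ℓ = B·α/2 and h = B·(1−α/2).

(1.41584, 2.26518)

Percentile endpoints at ranks 2 and 48: θ*₍2₎ = 1.20320, θ*₍48₎ = 2.05254.
Basic interval reflects these around s:
  lower = 2 × 1.73419 − 2.05254 = 1.41584
  upper = 2 × 1.73419 − 1.20320 = 2.26518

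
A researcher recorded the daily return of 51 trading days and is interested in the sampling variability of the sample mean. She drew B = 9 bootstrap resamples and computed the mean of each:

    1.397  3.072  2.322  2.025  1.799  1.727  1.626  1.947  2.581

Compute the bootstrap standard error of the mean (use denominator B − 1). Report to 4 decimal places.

Bootstrap SE is the standard deviation of the 9 replicate means.
Mean of replicates: (1.397 + 3.072 + 2.322 + 2.025 + 1.799 + 1.727 + 1.626 + 1.947 + 2.581) / 9 = 18.49600 / 9 = 2.05511
Sum of squared deviations: (−0.65811)² + (+1.01689)² + (+0.26689)² + (−0.03011)² + (−0.25611)² + (−0.32811)² + (−0.42911)² + (−0.10811)² + (+0.52589)² = 2.18494
Variance = 2.18494 / 8 = 0.27312
SE* = √0.27312

SE* = 0.5226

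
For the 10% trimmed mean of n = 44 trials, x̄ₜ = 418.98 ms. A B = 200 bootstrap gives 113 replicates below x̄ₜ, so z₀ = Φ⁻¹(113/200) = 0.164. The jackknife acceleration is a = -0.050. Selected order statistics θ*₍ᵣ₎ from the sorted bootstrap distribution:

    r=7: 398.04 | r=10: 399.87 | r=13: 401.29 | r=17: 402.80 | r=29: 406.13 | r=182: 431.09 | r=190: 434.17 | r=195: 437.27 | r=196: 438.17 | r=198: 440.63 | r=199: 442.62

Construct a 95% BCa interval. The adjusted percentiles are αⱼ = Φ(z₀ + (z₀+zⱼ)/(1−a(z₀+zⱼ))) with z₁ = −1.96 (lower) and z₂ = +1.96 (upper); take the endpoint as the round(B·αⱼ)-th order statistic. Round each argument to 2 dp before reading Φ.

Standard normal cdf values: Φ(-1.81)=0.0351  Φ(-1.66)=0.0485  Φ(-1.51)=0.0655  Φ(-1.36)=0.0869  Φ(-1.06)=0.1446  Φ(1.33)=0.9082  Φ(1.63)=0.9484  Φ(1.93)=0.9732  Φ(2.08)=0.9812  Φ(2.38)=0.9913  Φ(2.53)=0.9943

(398.04, 438.17)

Lower: z₀ + z₁ = 0.164 + (-1.960) = -1.796; 1 − a(z₀+z₁) = 1 − (-0.050)(-1.796) = 0.9102; argument = 0.164 + (-1.796)/0.9102 = -1.8092 → -1.81.
α₁ = Φ(-1.81) = 0.0351; rank = round(200 × 0.0351) = 7; θ*₍7₎ = 398.04.
Upper: z₀ + z₂ = 2.124; 1 − a(z₀+z₂) = 1.1062; argument = 2.0841 → 2.08; α₂ = 0.9812; rank = 196; θ*₍196₎ = 438.17.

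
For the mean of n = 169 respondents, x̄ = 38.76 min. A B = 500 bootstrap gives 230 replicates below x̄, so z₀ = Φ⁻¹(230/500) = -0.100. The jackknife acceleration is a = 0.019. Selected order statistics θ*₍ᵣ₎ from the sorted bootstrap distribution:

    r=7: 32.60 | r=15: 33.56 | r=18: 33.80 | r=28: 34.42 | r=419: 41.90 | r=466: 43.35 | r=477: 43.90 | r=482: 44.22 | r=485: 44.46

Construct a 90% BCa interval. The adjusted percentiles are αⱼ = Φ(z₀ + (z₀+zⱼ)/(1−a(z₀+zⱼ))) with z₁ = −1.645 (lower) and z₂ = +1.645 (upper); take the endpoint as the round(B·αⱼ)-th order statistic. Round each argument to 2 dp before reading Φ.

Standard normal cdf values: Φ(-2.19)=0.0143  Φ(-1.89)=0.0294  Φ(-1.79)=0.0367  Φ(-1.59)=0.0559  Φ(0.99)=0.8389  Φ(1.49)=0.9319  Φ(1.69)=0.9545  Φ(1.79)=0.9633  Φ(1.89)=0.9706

Lower: z₀ + z₁ = -0.100 + (-1.645) = -1.745; 1 − a(z₀+z₁) = 1 − (0.019)(-1.745) = 1.0332; argument = -0.100 + (-1.745)/1.0332 = -1.7890 → -1.79.
α₁ = Φ(-1.79) = 0.0367; rank = round(500 × 0.0367) = 18; θ*₍18₎ = 33.80.
Upper: z₀ + z₂ = 1.545; 1 − a(z₀+z₂) = 0.9706; argument = 1.4917 → 1.49; α₂ = 0.9319; rank = 466; θ*₍466₎ = 43.35.

(33.80, 43.35)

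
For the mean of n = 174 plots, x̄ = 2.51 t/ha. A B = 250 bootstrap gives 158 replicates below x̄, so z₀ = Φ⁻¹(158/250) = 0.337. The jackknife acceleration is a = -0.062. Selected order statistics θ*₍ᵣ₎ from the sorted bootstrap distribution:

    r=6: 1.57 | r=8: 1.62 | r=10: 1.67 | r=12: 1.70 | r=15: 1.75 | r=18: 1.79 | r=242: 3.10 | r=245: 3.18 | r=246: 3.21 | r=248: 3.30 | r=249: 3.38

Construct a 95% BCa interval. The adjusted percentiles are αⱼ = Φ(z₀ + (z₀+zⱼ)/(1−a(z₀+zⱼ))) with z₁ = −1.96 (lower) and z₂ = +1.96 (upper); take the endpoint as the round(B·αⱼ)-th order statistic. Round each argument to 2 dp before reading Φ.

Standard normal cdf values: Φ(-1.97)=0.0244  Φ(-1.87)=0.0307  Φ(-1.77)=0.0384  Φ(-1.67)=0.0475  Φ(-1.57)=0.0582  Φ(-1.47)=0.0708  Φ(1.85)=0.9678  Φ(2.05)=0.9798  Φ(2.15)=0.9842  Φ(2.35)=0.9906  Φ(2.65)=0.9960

Lower: z₀ + z₁ = 0.337 + (-1.960) = -1.623; 1 − a(z₀+z₁) = 1 − (-0.062)(-1.623) = 0.8994; argument = 0.337 + (-1.623)/0.8994 = -1.4676 → -1.47.
α₁ = Φ(-1.47) = 0.0708; rank = round(250 × 0.0708) = 18; θ*₍18₎ = 1.79.
Upper: z₀ + z₂ = 2.297; 1 − a(z₀+z₂) = 1.1424; argument = 2.3477 → 2.35; α₂ = 0.9906; rank = 248; θ*₍248₎ = 3.30.

(1.79, 3.30)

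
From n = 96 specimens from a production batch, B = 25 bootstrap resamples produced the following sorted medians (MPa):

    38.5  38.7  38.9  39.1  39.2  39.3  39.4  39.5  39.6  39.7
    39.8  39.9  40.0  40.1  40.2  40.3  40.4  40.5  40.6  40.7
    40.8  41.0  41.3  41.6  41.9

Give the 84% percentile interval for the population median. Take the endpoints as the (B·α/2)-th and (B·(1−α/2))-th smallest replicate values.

α = 0.16; lower rank = 25 × 0.080 = 2; upper rank = 25 × 0.920 = 23.
The 2nd smallest replicate is 38.7; the 23rd is 41.3.

(38.7, 41.3)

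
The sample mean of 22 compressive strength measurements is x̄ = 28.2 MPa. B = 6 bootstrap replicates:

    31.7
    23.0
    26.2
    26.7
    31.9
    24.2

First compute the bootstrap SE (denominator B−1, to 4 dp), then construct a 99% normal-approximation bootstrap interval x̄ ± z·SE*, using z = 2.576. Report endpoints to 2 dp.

Mean of replicates = 27.2833; sum of squared deviations = 70.1883; SE* = √(70.1883/5) = 3.7467
Margin = 2.576 × 3.7467 = 9.651
Interval: 28.2 ± 9.651

(18.55, 37.85)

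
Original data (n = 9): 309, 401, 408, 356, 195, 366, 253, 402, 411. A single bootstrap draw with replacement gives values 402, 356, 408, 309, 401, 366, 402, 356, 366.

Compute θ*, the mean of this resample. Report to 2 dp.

θ* = 374.00

Mean = (402 + 356 + 408 + 309 + 401 + 366 + 402 + 356 + 366) / 9 = 3366.0 / 9 = 374.00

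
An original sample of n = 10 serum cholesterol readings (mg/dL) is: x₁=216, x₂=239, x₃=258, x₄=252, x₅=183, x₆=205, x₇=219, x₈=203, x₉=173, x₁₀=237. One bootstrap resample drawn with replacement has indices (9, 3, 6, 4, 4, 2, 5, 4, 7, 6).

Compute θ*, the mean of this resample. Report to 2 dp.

Resample values: 173, 258, 205, 252, 252, 239, 183, 252, 219, 205.
Mean = (173 + 258 + 205 + 252 + 252 + 239 + 183 + 252 + 219 + 205) / 10 = 2238.0 / 10 = 223.80

θ* = 223.80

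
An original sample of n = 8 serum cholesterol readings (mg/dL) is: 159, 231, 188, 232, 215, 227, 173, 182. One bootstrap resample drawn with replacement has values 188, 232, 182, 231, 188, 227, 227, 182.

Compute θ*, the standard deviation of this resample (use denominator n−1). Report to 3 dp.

Mean = 207.1250; sum of squared deviations = 3972.8750
s² = 3972.8750 / 7 = 567.5536
s = √567.5536 = 23.823

θ* = 23.823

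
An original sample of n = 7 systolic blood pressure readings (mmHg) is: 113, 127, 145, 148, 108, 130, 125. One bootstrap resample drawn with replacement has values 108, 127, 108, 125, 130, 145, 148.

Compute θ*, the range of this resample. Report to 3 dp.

Range = 148 − 108 = 40.000

θ* = 40.000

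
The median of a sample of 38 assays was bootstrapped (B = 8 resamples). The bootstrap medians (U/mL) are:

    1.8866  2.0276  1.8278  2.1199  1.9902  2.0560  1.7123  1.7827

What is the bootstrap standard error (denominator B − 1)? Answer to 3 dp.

Bootstrap SE is the standard deviation of the 8 replicate medians.
Mean of replicates: (1.8866 + 2.0276 + 1.8278 + 2.1199 + 1.9902 + 2.0560 + 1.7123 + 1.7827) / 8 = 15.40310 / 8 = 1.92539
Sum of squared deviations: (−0.03879)² + (+0.10221)² + (−0.09759)² + (+0.19451)² + (+0.06481)² + (+0.13061)² + (−0.21309)² + (−0.14269)² = 0.14634
Variance = 0.14634 / 7 = 0.02091
SE* = √0.02091

SE* = 0.145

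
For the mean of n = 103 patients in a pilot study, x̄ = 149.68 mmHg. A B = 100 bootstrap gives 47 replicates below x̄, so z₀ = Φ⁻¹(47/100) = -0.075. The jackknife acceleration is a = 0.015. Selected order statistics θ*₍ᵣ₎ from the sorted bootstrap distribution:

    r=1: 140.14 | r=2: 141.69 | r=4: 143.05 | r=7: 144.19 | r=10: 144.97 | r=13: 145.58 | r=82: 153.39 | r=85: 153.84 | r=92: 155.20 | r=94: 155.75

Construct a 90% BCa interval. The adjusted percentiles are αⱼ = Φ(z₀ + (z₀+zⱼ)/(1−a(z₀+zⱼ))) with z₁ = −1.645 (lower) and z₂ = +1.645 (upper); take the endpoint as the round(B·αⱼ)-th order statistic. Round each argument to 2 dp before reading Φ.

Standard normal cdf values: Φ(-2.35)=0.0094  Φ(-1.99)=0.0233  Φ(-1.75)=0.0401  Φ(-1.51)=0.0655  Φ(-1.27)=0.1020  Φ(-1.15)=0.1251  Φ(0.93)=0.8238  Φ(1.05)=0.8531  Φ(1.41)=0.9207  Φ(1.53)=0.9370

(143.05, 155.75)

Lower: z₀ + z₁ = -0.075 + (-1.645) = -1.720; 1 − a(z₀+z₁) = 1 − (0.015)(-1.720) = 1.0258; argument = -0.075 + (-1.720)/1.0258 = -1.7517 → -1.75.
α₁ = Φ(-1.75) = 0.0401; rank = round(100 × 0.0401) = 4; θ*₍4₎ = 143.05.
Upper: z₀ + z₂ = 1.570; 1 − a(z₀+z₂) = 0.9765; argument = 1.5329 → 1.53; α₂ = 0.9370; rank = 94; θ*₍94₎ = 155.75.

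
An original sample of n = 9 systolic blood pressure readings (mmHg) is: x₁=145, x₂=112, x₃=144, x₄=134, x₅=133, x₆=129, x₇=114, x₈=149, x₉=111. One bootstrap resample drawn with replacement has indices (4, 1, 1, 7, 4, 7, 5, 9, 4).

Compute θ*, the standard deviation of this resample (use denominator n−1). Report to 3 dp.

θ* = 13.115

Resample values: 134, 145, 145, 114, 134, 114, 133, 111, 134.
Mean = 129.3333; sum of squared deviations = 1376.0000
s² = 1376.0000 / 8 = 172.0000
s = √172.0000 = 13.115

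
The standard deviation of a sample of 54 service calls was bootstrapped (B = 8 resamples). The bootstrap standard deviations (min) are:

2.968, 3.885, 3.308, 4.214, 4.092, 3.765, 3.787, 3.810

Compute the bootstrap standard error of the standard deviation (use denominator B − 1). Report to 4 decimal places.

SE* = 0.4069

Bootstrap SE is the standard deviation of the 8 replicate standard deviations.
Mean of replicates: (2.968 + 3.885 + 3.308 + 4.214 + 4.092 + 3.765 + 3.787 + 3.810) / 8 = 29.82900 / 8 = 3.72863
Sum of squared deviations: (−0.76063)² + (+0.15637)² + (−0.42063)² + (+0.48538)² + (+0.36337)² + (+0.03638)² + (+0.05837)² + (+0.08137)² = 1.15891
Variance = 1.15891 / 7 = 0.16556
SE* = √0.16556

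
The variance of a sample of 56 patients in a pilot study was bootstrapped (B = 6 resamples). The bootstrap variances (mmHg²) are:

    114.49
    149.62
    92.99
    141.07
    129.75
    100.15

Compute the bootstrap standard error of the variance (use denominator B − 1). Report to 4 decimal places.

Bootstrap SE is the standard deviation of the 6 replicate variances.
Mean of replicates: (114.49 + 149.62 + 92.99 + 141.07 + 129.75 + 100.15) / 6 = 728.07000 / 6 = 121.34500
Sum of squared deviations: (−6.85500)² + (+28.27500)² + (−28.35500)² + (+19.72500)² + (+8.40500)² + (−21.19500)² = 2559.42035
Variance = 2559.42035 / 5 = 511.88407
SE* = √511.88407

SE* = 22.6249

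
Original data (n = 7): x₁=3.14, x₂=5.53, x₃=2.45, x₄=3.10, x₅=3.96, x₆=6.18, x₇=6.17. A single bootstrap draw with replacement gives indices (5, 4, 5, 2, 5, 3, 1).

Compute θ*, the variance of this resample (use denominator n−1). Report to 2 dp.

Resample values: 3.96, 3.10, 3.96, 5.53, 3.96, 2.45, 3.14.
Mean = 3.7286; sum of squared deviations = 5.7821
s² = 5.7821 / 6 = 0.9637

θ* = 0.96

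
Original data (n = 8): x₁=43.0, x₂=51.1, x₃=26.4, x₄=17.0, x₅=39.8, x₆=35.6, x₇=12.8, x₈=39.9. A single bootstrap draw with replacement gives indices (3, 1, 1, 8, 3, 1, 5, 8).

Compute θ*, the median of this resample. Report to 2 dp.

Resample values: 26.4, 43.0, 43.0, 39.9, 26.4, 43.0, 39.8, 39.9.
Sorted: 26.4, 26.4, 39.8, 39.9, 39.9, 43.0, 43.0, 43.0
Median = average of the two middle values = 39.90

θ* = 39.90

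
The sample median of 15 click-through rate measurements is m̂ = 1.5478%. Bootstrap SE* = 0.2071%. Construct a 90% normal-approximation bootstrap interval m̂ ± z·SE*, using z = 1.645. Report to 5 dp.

(1.20712, 1.88848)

Margin = 1.645 × 0.2071 = 0.340680
Interval: 1.5478 ± 0.340680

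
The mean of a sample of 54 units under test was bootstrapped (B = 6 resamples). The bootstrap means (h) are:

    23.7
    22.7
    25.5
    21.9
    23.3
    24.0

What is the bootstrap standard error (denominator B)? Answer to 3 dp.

Bootstrap SE is the standard deviation of the 6 replicate means.
Mean of replicates: (23.7 + 22.7 + 25.5 + 21.9 + 23.3 + 24.0) / 6 = 141.1000 / 6 = 23.5167
Sum of squared deviations: (+0.1833)² + (−0.8167)² + (+1.9833)² + (−1.6167)² + (−0.2167)² + (+0.4833)² = 7.5283
Variance = 7.5283 / 6 = 1.2547
SE* = √1.2547

SE* = 1.120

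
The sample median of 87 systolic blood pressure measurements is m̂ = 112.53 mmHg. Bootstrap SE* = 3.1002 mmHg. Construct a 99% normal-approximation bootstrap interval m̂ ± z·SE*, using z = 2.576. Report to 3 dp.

Margin = 2.576 × 3.1002 = 7.9861
Interval: 112.53 ± 7.9861

(104.544, 120.516)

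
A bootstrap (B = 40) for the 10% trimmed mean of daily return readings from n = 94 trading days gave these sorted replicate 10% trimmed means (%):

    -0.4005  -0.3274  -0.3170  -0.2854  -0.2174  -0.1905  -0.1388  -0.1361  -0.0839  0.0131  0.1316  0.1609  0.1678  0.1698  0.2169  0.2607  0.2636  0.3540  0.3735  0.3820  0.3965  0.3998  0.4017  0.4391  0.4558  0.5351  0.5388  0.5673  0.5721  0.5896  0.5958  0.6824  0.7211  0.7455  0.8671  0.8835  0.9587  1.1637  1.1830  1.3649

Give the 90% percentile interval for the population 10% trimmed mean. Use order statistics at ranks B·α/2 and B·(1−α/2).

α = 0.10; lower rank = 40 × 0.050 = 2; upper rank = 40 × 0.950 = 38.
The 2nd smallest replicate is -0.3274; the 38th is 1.1637.

(-0.3274, 1.1637)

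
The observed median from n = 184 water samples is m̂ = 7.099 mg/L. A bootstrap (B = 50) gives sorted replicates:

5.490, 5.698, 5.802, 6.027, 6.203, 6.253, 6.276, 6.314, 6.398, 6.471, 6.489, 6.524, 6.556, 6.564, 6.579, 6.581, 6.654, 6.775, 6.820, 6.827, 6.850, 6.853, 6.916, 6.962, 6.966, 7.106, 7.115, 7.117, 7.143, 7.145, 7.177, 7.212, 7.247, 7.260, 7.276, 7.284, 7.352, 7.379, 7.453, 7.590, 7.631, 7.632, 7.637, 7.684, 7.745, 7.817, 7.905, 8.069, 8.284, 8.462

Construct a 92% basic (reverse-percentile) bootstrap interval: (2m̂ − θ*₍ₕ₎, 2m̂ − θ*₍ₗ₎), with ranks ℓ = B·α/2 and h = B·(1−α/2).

(6.129, 8.500)

Percentile endpoints at ranks 2 and 48: θ*₍2₎ = 5.698, θ*₍48₎ = 8.069.
Basic interval reflects these around m̂:
  lower = 2 × 7.099 − 8.069 = 6.129
  upper = 2 × 7.099 − 5.698 = 8.500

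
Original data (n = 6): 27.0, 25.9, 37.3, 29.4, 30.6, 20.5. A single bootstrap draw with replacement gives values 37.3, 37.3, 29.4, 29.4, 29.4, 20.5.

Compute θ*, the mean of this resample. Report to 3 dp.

θ* = 30.550

Mean = (37.3 + 37.3 + 29.4 + 29.4 + 29.4 + 20.5) / 6 = 183.30 / 6 = 30.550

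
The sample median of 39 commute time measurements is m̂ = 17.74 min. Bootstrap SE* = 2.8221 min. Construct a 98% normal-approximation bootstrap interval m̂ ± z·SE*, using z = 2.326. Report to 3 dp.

Margin = 2.326 × 2.8221 = 6.5642
Interval: 17.74 ± 6.5642

(11.176, 24.304)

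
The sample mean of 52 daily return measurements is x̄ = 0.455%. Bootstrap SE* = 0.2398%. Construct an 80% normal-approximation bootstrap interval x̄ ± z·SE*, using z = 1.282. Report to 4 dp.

(0.1476, 0.7624)

Margin = 1.282 × 0.2398 = 0.30742
Interval: 0.455 ± 0.30742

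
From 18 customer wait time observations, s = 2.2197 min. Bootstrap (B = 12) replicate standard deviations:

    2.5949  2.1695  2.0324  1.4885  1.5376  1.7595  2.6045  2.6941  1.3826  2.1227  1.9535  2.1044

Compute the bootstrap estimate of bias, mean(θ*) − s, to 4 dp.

bias = −0.1827

mean(θ*) = (2.5949 + 2.1695 + 2.0324 + 1.4885 + 1.5376 + 1.7595 + 2.6045 + 2.6941 + 1.3826 + 2.1227 + 1.9535 + 2.1044) / 12 = 2.03702
bias = 2.03702 − 2.2197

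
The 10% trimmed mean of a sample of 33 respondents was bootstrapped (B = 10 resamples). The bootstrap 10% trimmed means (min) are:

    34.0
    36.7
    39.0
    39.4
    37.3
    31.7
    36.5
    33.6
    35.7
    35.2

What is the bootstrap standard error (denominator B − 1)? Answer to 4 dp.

Bootstrap SE is the standard deviation of the 10 replicate 10% trimmed means.
Mean of replicates: (34.0 + 36.7 + 39.0 + 39.4 + 37.3 + 31.7 + 36.5 + 33.6 + 35.7 + 35.2) / 10 = 359.10000 / 10 = 35.91000
Sum of squared deviations: (−1.91000)² + (+0.79000)² + (+3.09000)² + (+3.49000)² + (+1.39000)² + (−4.21000)² + (+0.59000)² + (−2.31000)² + (−0.21000)² + (−0.71000)² = 51.88900
Variance = 51.88900 / 9 = 5.76544
SE* = √5.76544

SE* = 2.4011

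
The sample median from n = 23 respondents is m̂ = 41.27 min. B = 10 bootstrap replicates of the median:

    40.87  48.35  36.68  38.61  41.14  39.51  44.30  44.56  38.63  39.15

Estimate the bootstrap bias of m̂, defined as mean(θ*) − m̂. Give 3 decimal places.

mean(θ*) = (40.87 + 48.35 + 36.68 + 38.61 + 41.14 + 39.51 + 44.30 + 44.56 + 38.63 + 39.15) / 10 = 41.1800
bias = 41.1800 − 41.27

bias = −0.090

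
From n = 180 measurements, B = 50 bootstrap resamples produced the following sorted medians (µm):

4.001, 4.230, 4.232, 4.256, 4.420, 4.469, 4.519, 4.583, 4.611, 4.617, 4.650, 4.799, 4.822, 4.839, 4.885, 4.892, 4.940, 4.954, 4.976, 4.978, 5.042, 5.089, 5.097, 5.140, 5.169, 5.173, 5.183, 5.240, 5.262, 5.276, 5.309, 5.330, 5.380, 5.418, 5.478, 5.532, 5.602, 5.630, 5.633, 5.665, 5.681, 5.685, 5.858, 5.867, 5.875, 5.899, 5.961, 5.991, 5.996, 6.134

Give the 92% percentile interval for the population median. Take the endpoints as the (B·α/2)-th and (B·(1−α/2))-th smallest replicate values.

α = 0.08; lower rank = 50 × 0.040 = 2; upper rank = 50 × 0.960 = 48.
The 2nd smallest replicate is 4.230; the 48th is 5.991.

(4.230, 5.991)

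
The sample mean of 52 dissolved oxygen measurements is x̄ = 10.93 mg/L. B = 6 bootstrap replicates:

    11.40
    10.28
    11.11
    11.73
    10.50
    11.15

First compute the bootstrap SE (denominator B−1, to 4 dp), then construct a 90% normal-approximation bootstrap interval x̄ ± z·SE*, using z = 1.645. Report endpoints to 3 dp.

Mean of replicates = 11.0283; sum of squared deviations = 1.4911; SE* = √(1.4911/5) = 0.5461
Margin = 1.645 × 0.5461 = 0.8983
Interval: 10.93 ± 0.8983

(10.032, 11.828)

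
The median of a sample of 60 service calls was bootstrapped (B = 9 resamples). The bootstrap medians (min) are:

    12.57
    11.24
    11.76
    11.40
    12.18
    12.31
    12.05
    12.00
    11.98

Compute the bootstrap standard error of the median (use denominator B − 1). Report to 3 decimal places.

Bootstrap SE is the standard deviation of the 9 replicate medians.
Mean of replicates: (12.57 + 11.24 + 11.76 + 11.40 + 12.18 + 12.31 + 12.05 + 12.00 + 11.98) / 9 = 107.4900 / 9 = 11.9433
Sum of squared deviations: (+0.6267)² + (−0.7033)² + (−0.1833)² + (−0.5433)² + (+0.2367)² + (+0.3667)² + (+0.1067)² + (+0.0567)² + (+0.0367)² = 1.4226
Variance = 1.4226 / 8 = 0.1778
SE* = √0.1778

SE* = 0.422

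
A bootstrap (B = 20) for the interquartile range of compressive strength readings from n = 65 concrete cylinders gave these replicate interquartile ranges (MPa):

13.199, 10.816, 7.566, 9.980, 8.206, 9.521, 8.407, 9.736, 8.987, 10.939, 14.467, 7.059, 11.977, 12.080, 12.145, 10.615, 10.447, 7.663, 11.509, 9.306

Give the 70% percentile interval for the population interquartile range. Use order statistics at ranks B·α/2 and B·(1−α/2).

(7.663, 12.080)

Sorted replicates: 7.059, 7.566, 7.663, 8.206, 8.407, 8.987, 9.306, 9.521, 9.736, 9.980, 10.447, 10.615, 10.816, 10.939, 11.509, 11.977, 12.080, 12.145, 13.199, 14.467
α = 0.30; lower rank = 20 × 0.150 = 3; upper rank = 20 × 0.850 = 17.
The 3rd smallest replicate is 7.663; the 17th is 12.080.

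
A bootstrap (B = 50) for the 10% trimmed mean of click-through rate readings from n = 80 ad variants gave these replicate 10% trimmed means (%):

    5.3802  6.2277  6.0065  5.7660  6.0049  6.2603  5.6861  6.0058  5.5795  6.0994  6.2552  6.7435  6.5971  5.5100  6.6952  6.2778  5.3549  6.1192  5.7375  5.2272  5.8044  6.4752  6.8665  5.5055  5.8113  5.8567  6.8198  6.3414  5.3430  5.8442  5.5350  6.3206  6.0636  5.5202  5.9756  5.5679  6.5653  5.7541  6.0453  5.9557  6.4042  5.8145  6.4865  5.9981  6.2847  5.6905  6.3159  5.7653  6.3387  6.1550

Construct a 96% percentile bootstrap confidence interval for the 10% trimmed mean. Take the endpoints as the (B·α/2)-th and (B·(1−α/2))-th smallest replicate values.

(5.2272, 6.8198)

Sorted replicates: 5.2272, 5.3430, 5.3549, 5.3802, 5.5055, 5.5100, 5.5202, 5.5350, 5.5679, 5.5795, 5.6861, 5.6905, 5.7375, 5.7541, 5.7653, 5.7660, 5.8044, 5.8113, 5.8145, 5.8442, 5.8567, 5.9557, 5.9756, 5.9981, 6.0049, 6.0058, 6.0065, 6.0453, 6.0636, 6.0994, 6.1192, 6.1550, 6.2277, 6.2552, 6.2603, 6.2778, 6.2847, 6.3159, 6.3206, 6.3387, 6.3414, 6.4042, 6.4752, 6.4865, 6.5653, 6.5971, 6.6952, 6.7435, 6.8198, 6.8665
α = 0.04; lower rank = 50 × 0.020 = 1; upper rank = 50 × 0.980 = 49.
The 1st smallest replicate is 5.2272; the 49th is 6.8198.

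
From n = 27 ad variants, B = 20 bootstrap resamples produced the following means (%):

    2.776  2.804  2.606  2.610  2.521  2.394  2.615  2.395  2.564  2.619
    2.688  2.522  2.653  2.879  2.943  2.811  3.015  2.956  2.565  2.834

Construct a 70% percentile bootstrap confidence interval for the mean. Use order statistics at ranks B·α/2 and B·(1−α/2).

(2.521, 2.879)

Sorted replicates: 2.394, 2.395, 2.521, 2.522, 2.564, 2.565, 2.606, 2.610, 2.615, 2.619, 2.653, 2.688, 2.776, 2.804, 2.811, 2.834, 2.879, 2.943, 2.956, 3.015
α = 0.30; lower rank = 20 × 0.150 = 3; upper rank = 20 × 0.850 = 17.
The 3rd smallest replicate is 2.521; the 17th is 2.879.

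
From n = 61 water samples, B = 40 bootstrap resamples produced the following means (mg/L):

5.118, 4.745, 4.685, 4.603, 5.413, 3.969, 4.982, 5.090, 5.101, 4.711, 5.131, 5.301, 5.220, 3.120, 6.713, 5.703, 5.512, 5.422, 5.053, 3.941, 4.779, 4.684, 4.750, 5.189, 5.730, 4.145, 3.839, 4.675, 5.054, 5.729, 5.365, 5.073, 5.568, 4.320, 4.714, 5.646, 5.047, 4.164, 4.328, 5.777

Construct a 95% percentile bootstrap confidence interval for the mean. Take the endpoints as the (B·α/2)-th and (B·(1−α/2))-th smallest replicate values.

(3.120, 5.777)

Sorted replicates: 3.120, 3.839, 3.941, 3.969, 4.145, 4.164, 4.320, 4.328, 4.603, 4.675, 4.684, 4.685, 4.711, 4.714, 4.745, 4.750, 4.779, 4.982, 5.047, 5.053, 5.054, 5.073, 5.090, 5.101, 5.118, 5.131, 5.189, 5.220, 5.301, 5.365, 5.413, 5.422, 5.512, 5.568, 5.646, 5.703, 5.729, 5.730, 5.777, 6.713
α = 0.05; lower rank = 40 × 0.025 = 1; upper rank = 40 × 0.975 = 39.
The 1st smallest replicate is 3.120; the 39th is 5.777.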